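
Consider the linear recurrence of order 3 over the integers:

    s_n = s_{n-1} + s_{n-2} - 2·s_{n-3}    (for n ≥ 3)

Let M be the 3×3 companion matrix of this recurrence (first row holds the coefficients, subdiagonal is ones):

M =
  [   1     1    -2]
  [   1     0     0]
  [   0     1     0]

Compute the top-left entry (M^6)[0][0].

(M^6)[0][0] is the top entry after applying M 6 times to the unit state (1, 0, 0). Equivalently it is h_{8} for the auxiliary sequence (h_n) obeying the same recurrence with h_2 = 1 and h_i = 0 for 0 ≤ i < 2:
h_3 = 1·1 + 1·0 + -2·0 = 1
h_4 = 1·1 + 1·1 + -2·0 = 2
h_5 = 1·2 + 1·1 + -2·1 = 1
h_6 = 1·1 + 1·2 + -2·1 = 1
h_7 = 1·1 + 1·1 + -2·2 = -2
h_8 = 1·-2 + 1·1 + -2·1 = -3

-3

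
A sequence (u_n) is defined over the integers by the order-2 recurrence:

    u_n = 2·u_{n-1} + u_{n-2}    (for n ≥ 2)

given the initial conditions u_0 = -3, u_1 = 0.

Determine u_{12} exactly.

u_2 = 2·0 + 1·-3 = -3
u_3 = 2·-3 + 1·0 = -6
u_4 = 2·-6 + 1·-3 = -15
u_5 = 2·-15 + 1·-6 = -36
u_6 = 2·-36 + 1·-15 = -87
u_7 = 2·-87 + 1·-36 = -210
u_8 = 2·-210 + 1·-87 = -507
u_9 = 2·-507 + 1·-210 = -1224
u_10 = 2·-1224 + 1·-507 = -2955
u_11 = 2·-2955 + 1·-1224 = -7134
u_12 = 2·-7134 + 1·-2955 = -17223

-17223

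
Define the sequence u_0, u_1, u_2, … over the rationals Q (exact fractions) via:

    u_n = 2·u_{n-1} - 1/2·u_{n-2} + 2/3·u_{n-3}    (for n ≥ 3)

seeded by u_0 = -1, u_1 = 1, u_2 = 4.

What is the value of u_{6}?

u_3 = 2·4 + -1/2·1 + 2/3·-1 = 41/6
u_4 = 2·41/6 + -1/2·4 + 2/3·1 = 37/3
u_5 = 2·37/3 + -1/2·41/6 + 2/3·4 = 287/12
u_6 = 2·287/12 + -1/2·37/3 + 2/3·41/6 = 416/9

416/9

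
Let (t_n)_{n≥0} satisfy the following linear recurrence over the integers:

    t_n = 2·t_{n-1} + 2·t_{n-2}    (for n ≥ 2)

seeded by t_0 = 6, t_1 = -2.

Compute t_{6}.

t_2 = 2·-2 + 2·6 = 8
t_3 = 2·8 + 2·-2 = 12
t_4 = 2·12 + 2·8 = 40
t_5 = 2·40 + 2·12 = 104
t_6 = 2·104 + 2·40 = 288

288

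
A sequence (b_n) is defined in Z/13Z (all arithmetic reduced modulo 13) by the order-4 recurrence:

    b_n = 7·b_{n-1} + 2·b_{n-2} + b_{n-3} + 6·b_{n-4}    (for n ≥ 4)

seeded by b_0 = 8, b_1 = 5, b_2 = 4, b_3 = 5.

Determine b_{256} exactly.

b_4 = 7·5 + 2·4 + 1·5 + 6·8 = 5
b_5 = 7·5 + 2·5 + 1·4 + 6·5 = 1
b_6 = 7·1 + 2·5 + 1·5 + 6·4 = 7
b_7 = 7·7 + 2·1 + 1·5 + 6·5 = 8
b_8 = 7·8 + 2·7 + 1·1 + 6·5 = 10
b_9 = 7·10 + 2·8 + 1·7 + 6·1 = 8
Continuing the recurrence:
  b_10 = 9;  b_11 = 7;  b_12 = 5;  b_13 = 2;  b_14 = 7;  b_15 = 9
  b_16 = 5;  b_17 = 7;  b_18 = 6;  b_19 = 11;  b_20 = 9;  b_21 = 3
  b_22 = 8;  b_23 = 7;  b_24 = 5;  b_25 = 10;  b_26 = 5;  b_27 = 11
  b_28 = 10;  b_29 = 1;  b_30 = 3;  b_31 = 8;  b_32 = 6;  b_33 = 2
  b_34 = 0;  b_35 = 6;  b_36 = 2;  b_37 = 12;  b_38 = 3;  b_39 = 5
  b_40 = 0;  b_41 = 7;  b_42 = 7;  b_43 = 2;  b_44 = 9;  b_45 = 12
  b_46 = 3;  b_47 = 1;  b_48 = 1;  b_49 = 6;  b_50 = 11;  b_51 = 5
  b_52 = 4;  b_53 = 7;  b_54 = 11;  b_55 = 8;  b_56 = 5;  b_57 = 0
  b_58 = 6;  b_59 = 4;  b_60 = 5;  b_61 = 10;  b_62 = 3;  b_63 = 5
  b_64 = 3;  b_65 = 3;  b_66 = 11;  b_67 = 12;  b_68 = 10;  b_69 = 6
  b_70 = 10;  b_71 = 8;  b_72 = 12;  b_73 = 3;  b_74 = 9;  b_75 = 12
  b_76 = 8;  b_77 = 3;  b_78 = 12;  b_79 = 1;  b_80 = 4;  b_81 = 8
  b_82 = 7;  b_83 = 10;  b_84 = 12;  b_85 = 3;  b_86 = 6;  b_87 = 3
  b_88 = 4;  b_89 = 6;  b_90 = 11;  b_91 = 7;  b_92 = 10;  b_93 = 1
  b_94 = 9;  b_95 = 0;  b_96 = 1;  b_97 = 9;  b_98 = 2;  b_99 = 7
  b_100 = 3;  b_101 = 0;  b_102 = 12;  b_103 = 12;  b_104 = 9;  b_105 = 8
  b_106 = 2;  b_107 = 7;  b_108 = 11;  b_109 = 11;  b_110 = 1;  b_111 = 4
  b_112 = 3;  b_113 = 5;  b_114 = 12;  b_115 = 4;  b_116 = 10;  b_117 = 3
  b_118 = 0;  b_119 = 1;  b_120 = 5;  b_121 = 3;  b_122 = 6;  b_123 = 7
  b_124 = 3;  b_125 = 7;  b_126 = 7;  b_127 = 4;  b_128 = 2;  b_129 = 6
  b_130 = 1;  b_131 = 6;  b_132 = 10;  b_133 = 2;  b_134 = 7;  b_135 = 8
  b_136 = 2;  b_137 = 10;  b_138 = 7;  b_139 = 2;  b_140 = 11;  b_141 = 5
  b_142 = 10;  b_143 = 12;  b_144 = 6;  b_145 = 2;  b_146 = 7;  b_147 = 1
  b_148 = 7;  b_149 = 5;  b_150 = 1;  b_151 = 4;  b_152 = 12;  b_153 = 6
  b_154 = 11;  b_155 = 8;  b_156 = 0;  b_157 = 11;  b_158 = 8;  b_159 = 9
  b_160 = 12;  b_161 = 7;  b_162 = 0;  b_163 = 2;  b_164 = 2;  b_165 = 8
  b_166 = 10;  b_167 = 9;  b_168 = 12;  b_169 = 4;  b_170 = 4;  b_171 = 11
  b_172 = 5;  b_173 = 7;  b_174 = 3;  b_175 = 2;  b_176 = 5;  b_177 = 6
  b_178 = 7;  b_179 = 0;  b_180 = 11;  b_181 = 3;  b_182 = 7;  b_183 = 1
  b_184 = 12;  b_185 = 7;  b_186 = 12;  b_187 = 12;  b_188 = 5;  b_189 = 9
  b_190 = 1;  b_191 = 11;  b_192 = 1;  b_193 = 6;  b_194 = 9;  b_195 = 12
  b_196 = 10;  b_197 = 9;  b_198 = 6;  b_199 = 12;  b_200 = 9;  b_201 = 4
  b_202 = 3;  b_203 = 6;  b_204 = 2;  b_205 = 1;  b_206 = 9;  b_207 = 12
  b_208 = 11;  b_209 = 12;  b_210 = 3;  b_211 = 11;  b_212 = 5;  b_213 = 2
  b_214 = 1;  b_215 = 4;  b_216 = 10;  b_217 = 0;  b_218 = 4;  b_219 = 10
  b_220 = 8;  b_221 = 2;  b_222 = 12;  b_223 = 0;  b_224 = 9;  b_225 = 9
  b_226 = 10;  b_227 = 6;  b_228 = 8;  b_229 = 2;  b_230 = 5;  b_231 = 5
  b_232 = 4;  b_233 = 3;  b_234 = 12;  b_235 = 7;  b_236 = 9;  b_237 = 3
  b_238 = 1;  b_239 = 12;  b_240 = 0;  b_241 = 4;  b_242 = 7;  b_243 = 12
  b_244 = 11;  b_245 = 2;  b_246 = 12;  b_247 = 2;  b_248 = 2;  b_249 = 3
  b_250 = 8;  b_251 = 11;  b_252 = 4;  b_253 = 11;  b_254 = 1
b_255 = 7·1 + 2·11 + 1·4 + 6·11 = 8
b_256 = 7·8 + 2·1 + 1·11 + 6·4 = 2

2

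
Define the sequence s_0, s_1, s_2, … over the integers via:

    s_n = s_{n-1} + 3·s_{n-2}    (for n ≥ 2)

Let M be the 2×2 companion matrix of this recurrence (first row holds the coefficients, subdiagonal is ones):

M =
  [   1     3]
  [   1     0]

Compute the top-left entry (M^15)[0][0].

173383

(M^15)[0][0] is the top entry after applying M 15 times to the unit state (1, 0). Equivalently it is h_{16} for the auxiliary sequence (h_n) obeying the same recurrence with h_1 = 1 and h_i = 0 for 0 ≤ i < 1:
h_2 = 1·1 + 3·0 = 1
h_3 = 1·1 + 3·1 = 4
h_4 = 1·4 + 3·1 = 7
h_5 = 1·7 + 3·4 = 19
h_6 = 1·19 + 3·7 = 40
h_7 = 1·40 + 3·19 = 97
h_8 = 1·97 + 3·40 = 217
h_9 = 1·217 + 3·97 = 508
h_10 = 1·508 + 3·217 = 1159
h_11 = 1·1159 + 3·508 = 2683
h_12 = 1·2683 + 3·1159 = 6160
h_13 = 1·6160 + 3·2683 = 14209
h_14 = 1·14209 + 3·6160 = 32689
h_15 = 1·32689 + 3·14209 = 75316
h_16 = 1·75316 + 3·32689 = 173383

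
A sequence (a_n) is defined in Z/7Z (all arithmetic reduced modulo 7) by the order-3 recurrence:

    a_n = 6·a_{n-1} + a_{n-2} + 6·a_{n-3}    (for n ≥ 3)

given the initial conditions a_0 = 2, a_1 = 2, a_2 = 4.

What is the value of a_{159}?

a_3 = 6·4 + 1·2 + 6·2 = 3
a_4 = 6·3 + 1·4 + 6·2 = 6
a_5 = 6·6 + 1·3 + 6·4 = 0
a_6 = 6·0 + 1·6 + 6·3 = 3
a_7 = 6·3 + 1·0 + 6·6 = 5
a_8 = 6·5 + 1·3 + 6·0 = 5
a_9 = 6·5 + 1·5 + 6·3 = 4
a_10 = 6·4 + 1·5 + 6·5 = 3
a_11 = 6·3 + 1·4 + 6·5 = 3
a_12 = 6·3 + 1·3 + 6·4 = 3
a_13 = 6·3 + 1·3 + 6·3 = 4
a_14 = 6·4 + 1·3 + 6·3 = 3
a_15 = 6·3 + 1·4 + 6·3 = 5
a_16 = 6·5 + 1·3 + 6·4 = 1
a_17 = 6·1 + 1·5 + 6·3 = 1
a_18 = 6·1 + 1·1 + 6·5 = 2
a_19 = 6·2 + 1·1 + 6·1 = 5
a_20 = 6·5 + 1·2 + 6·1 = 3
a_21 = 6·3 + 1·5 + 6·2 = 0
a_22 = 6·0 + 1·3 + 6·5 = 5
a_23 = 6·5 + 1·0 + 6·3 = 6
a_24 = 6·6 + 1·5 + 6·0 = 6
a_25 = 6·6 + 1·6 + 6·5 = 2
a_26 = 6·2 + 1·6 + 6·6 = 5
a_27 = 6·5 + 1·2 + 6·6 = 5
a_28 = 6·5 + 1·5 + 6·2 = 5
a_29 = 6·5 + 1·5 + 6·5 = 2
a_30 = 6·2 + 1·5 + 6·5 = 5
a_31 = 6·5 + 1·2 + 6·5 = 6
a_32 = 6·6 + 1·5 + 6·2 = 4
a_33 = 6·4 + 1·6 + 6·5 = 4
a_34 = 6·4 + 1·4 + 6·6 = 1
a_35 = 6·1 + 1·4 + 6·4 = 6
a_36 = 6·6 + 1·1 + 6·4 = 5
a_37 = 6·5 + 1·6 + 6·1 = 0
a_38 = 6·0 + 1·5 + 6·6 = 6
a_39 = 6·6 + 1·0 + 6·5 = 3
a_40 = 6·3 + 1·6 + 6·0 = 3
a_41 = 6·3 + 1·3 + 6·6 = 1
a_42 = 6·1 + 1·3 + 6·3 = 6
a_43 = 6·6 + 1·1 + 6·3 = 6
a_44 = 6·6 + 1·6 + 6·1 = 6
a_45 = 6·6 + 1·6 + 6·6 = 1
a_46 = 6·1 + 1·6 + 6·6 = 6
a_47 = 6·6 + 1·1 + 6·6 = 3
a_48 = 6·3 + 1·6 + 6·1 = 2
a_49 = 6·2 + 1·3 + 6·6 = 2
a_50 = 6·2 + 1·2 + 6·3 = 4
(a_48, a_49, a_50) = (2, 2, 4) = (a_0, a_1, a_2), so the sequence has period 48.
159 ≡ 15 (mod 48), hence a_159 = a_15 = 5.

5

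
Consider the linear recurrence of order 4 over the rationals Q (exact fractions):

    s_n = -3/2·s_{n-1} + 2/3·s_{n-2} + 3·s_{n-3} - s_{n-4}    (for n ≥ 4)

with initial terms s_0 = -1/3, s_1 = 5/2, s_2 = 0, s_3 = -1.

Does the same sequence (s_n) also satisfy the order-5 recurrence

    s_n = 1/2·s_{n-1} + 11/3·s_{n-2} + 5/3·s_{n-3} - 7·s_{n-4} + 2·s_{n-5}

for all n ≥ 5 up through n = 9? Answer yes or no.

Terms s_0..s_9: -1/3, 5/2, 0, -1, 28/3, -103/6, 1043/36, -1865/72, -1151/432, 78461/864
n=5: candidate gives -103/6, actual s_5 = -103/6 ✓
n=6: candidate gives 1043/36, actual s_6 = 1043/36 ✓
n=7: candidate gives -1865/72, actual s_7 = -1865/72 ✓
n=8: candidate gives -1151/432, actual s_8 = -1151/432 ✓
n=9: candidate gives 78461/864, actual s_9 = 78461/864 ✓

yes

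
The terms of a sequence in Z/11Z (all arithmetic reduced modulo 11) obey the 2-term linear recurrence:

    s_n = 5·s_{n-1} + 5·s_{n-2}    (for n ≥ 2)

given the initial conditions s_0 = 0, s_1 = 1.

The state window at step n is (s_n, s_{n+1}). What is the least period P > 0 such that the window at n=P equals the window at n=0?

10

n=0: window = (0, 1)
n=1: window = (1, 5)
n=2: window = (5, 8)
n=3: window = (8, 10)
n=4: window = (10, 2)
n=5: window = (2, 5)
n=6: window = (5, 2)
n=7: window = (2, 2)
n=8: window = (2, 9)
n=9: window = (9, 0)
n=10: window = (0, 1)
window at n=10 equals window at n=0 → period = 10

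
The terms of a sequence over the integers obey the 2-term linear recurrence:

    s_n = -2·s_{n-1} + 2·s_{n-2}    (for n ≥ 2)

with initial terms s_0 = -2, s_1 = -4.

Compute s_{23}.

s_2 = -2·-4 + 2·-2 = 4
s_3 = -2·4 + 2·-4 = -16
s_4 = -2·-16 + 2·4 = 40
s_5 = -2·40 + 2·-16 = -112
s_6 = -2·-112 + 2·40 = 304
s_7 = -2·304 + 2·-112 = -832
s_8 = -2·-832 + 2·304 = 2272
s_9 = -2·2272 + 2·-832 = -6208
s_10 = -2·-6208 + 2·2272 = 16960
s_11 = -2·16960 + 2·-6208 = -46336
s_12 = -2·-46336 + 2·16960 = 126592
s_13 = -2·126592 + 2·-46336 = -345856
s_14 = -2·-345856 + 2·126592 = 944896
s_15 = -2·944896 + 2·-345856 = -2581504
s_16 = -2·-2581504 + 2·944896 = 7052800
s_17 = -2·7052800 + 2·-2581504 = -19268608
s_18 = -2·-19268608 + 2·7052800 = 52642816
s_19 = -2·52642816 + 2·-19268608 = -143822848
s_20 = -2·-143822848 + 2·52642816 = 392931328
s_21 = -2·392931328 + 2·-143822848 = -1073508352
s_22 = -2·-1073508352 + 2·392931328 = 2932879360
s_23 = -2·2932879360 + 2·-1073508352 = -8012775424

-8012775424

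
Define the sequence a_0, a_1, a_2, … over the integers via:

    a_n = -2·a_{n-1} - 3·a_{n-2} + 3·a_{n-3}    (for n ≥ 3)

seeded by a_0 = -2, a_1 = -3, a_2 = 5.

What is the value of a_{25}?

202723082

a_3 = -2·5 + -3·-3 + 3·-2 = -7
a_4 = -2·-7 + -3·5 + 3·-3 = -10
a_5 = -2·-10 + -3·-7 + 3·5 = 56
a_6 = -2·56 + -3·-10 + 3·-7 = -103
a_7 = -2·-103 + -3·56 + 3·-10 = 8
a_8 = -2·8 + -3·-103 + 3·56 = 461
a_9 = -2·461 + -3·8 + 3·-103 = -1255
a_10 = -2·-1255 + -3·461 + 3·8 = 1151
a_11 = -2·1151 + -3·-1255 + 3·461 = 2846
a_12 = -2·2846 + -3·1151 + 3·-1255 = -12910
a_13 = -2·-12910 + -3·2846 + 3·1151 = 20735
a_14 = -2·20735 + -3·-12910 + 3·2846 = 5798
a_15 = -2·5798 + -3·20735 + 3·-12910 = -112531
a_16 = -2·-112531 + -3·5798 + 3·20735 = 269873
a_17 = -2·269873 + -3·-112531 + 3·5798 = -184759
a_18 = -2·-184759 + -3·269873 + 3·-112531 = -777694
a_19 = -2·-777694 + -3·-184759 + 3·269873 = 2919284
a_20 = -2·2919284 + -3·-777694 + 3·-184759 = -4059763
a_21 = -2·-4059763 + -3·2919284 + 3·-777694 = -2971408
a_22 = -2·-2971408 + -3·-4059763 + 3·2919284 = 26879957
a_23 = -2·26879957 + -3·-2971408 + 3·-4059763 = -57024979
a_24 = -2·-57024979 + -3·26879957 + 3·-2971408 = 24495863
a_25 = -2·24495863 + -3·-57024979 + 3·26879957 = 202723082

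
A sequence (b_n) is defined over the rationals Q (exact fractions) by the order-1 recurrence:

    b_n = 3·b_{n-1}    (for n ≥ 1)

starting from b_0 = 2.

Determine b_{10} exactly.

118098

b_1 = 3·2 = 6
b_2 = 3·6 = 18
b_3 = 3·18 = 54
b_4 = 3·54 = 162
b_5 = 3·162 = 486
b_6 = 3·486 = 1458
b_7 = 3·1458 = 4374
b_8 = 3·4374 = 13122
b_9 = 3·13122 = 39366
b_10 = 3·39366 = 118098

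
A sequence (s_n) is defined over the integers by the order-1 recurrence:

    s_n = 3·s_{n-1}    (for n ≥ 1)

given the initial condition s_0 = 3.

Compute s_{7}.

6561

s_1 = 3·3 = 9
s_2 = 3·9 = 27
s_3 = 3·27 = 81
s_4 = 3·81 = 243
s_5 = 3·243 = 729
s_6 = 3·729 = 2187
s_7 = 3·2187 = 6561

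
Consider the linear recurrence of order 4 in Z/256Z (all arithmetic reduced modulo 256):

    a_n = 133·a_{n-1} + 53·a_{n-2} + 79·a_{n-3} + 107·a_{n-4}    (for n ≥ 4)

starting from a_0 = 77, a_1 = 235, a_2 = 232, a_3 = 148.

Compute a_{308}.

234

a_4 = 133·148 + 53·232 + 79·235 + 107·77 = 160
a_5 = 133·160 + 53·148 + 79·232 + 107·235 = 149
a_6 = 133·149 + 53·160 + 79·148 + 107·232 = 45
a_7 = 133·45 + 53·149 + 79·160 + 107·148 = 118
a_8 = 133·118 + 53·45 + 79·149 + 107·160 = 122
a_9 = 133·122 + 53·118 + 79·45 + 107·149 = 250
Continuing the recurrence:
  a_10 = 93;  a_11 = 11;  a_12 = 28;  a_13 = 4;  a_14 = 36;  a_15 = 197
  a_16 = 189;  a_17 = 194;  a_18 = 194;  a_19 = 158;  a_20 = 29;  a_21 = 187
  a_22 = 0;  a_23 = 180;  a_24 = 88;  a_25 = 37;  a_26 = 253;  a_27 = 126
  a_28 = 10;  a_29 = 210;  a_30 = 205;  a_31 = 187;  a_32 = 148;  a_33 = 164
  a_34 = 60;  a_35 = 245;  a_36 = 45;  a_37 = 42;  a_38 = 210;  a_39 = 22
  a_40 = 173;  a_41 = 203;  a_42 = 216;  a_43 = 212;  a_44 = 208;  a_45 = 117
  a_46 = 141;  a_47 = 70;  a_48 = 154;  a_49 = 234;  a_50 = 253;  a_51 = 171
  a_52 = 204;  a_53 = 68;  a_54 = 20;  a_55 = 229;  a_56 = 93;  a_57 = 82
  a_58 = 226;  a_59 = 206;  a_60 = 253;  a_61 = 27;  a_62 = 112;  a_63 = 244
  a_64 = 8;  a_65 = 133;  a_66 = 221;  a_67 = 206;  a_68 = 42;  a_69 = 66
  a_70 = 237;  a_71 = 219;  a_72 = 196;  a_73 = 228;  a_74 = 172;  a_75 = 149
  a_76 = 77;  a_77 = 58;  a_78 = 242;  a_79 = 198;  a_80 = 13;  a_81 = 171
  a_82 = 200;  a_83 = 20;  a_84 = 0;  a_85 = 85;  a_86 = 237;  a_87 = 22
  a_88 = 186;  a_89 = 218;  a_90 = 157;  a_91 = 75;  a_92 = 124;  a_93 = 132
  a_94 = 4;  a_95 = 5;  a_96 = 253;  a_97 = 226;  a_98 = 2;  a_99 = 254
  a_100 = 221;  a_101 = 123;  a_102 = 224;  a_103 = 52;  a_104 = 184;  a_105 = 229
  a_106 = 189;  a_107 = 30;  a_108 = 74;  a_109 = 178;  a_110 = 13;  a_111 = 251
  a_112 = 244;  a_113 = 36;  a_114 = 28;  a_115 = 53;  a_116 = 109;  a_117 = 74
  a_118 = 18;  a_119 = 118;  a_120 = 109;  a_121 = 139;  a_122 = 184;  a_123 = 84
  a_124 = 48;  a_125 = 53;  a_126 = 77;  a_127 = 230;  a_128 = 218;  a_129 = 202
  a_130 = 61;  a_131 = 235;  a_132 = 44;  a_133 = 196;  a_134 = 244;  a_135 = 37
  a_136 = 157;  a_137 = 114;  a_138 = 34;  a_139 = 46;  a_140 = 189;  a_141 = 219
  a_142 = 80;  a_143 = 116;  a_144 = 104;  a_145 = 69;  a_146 = 157;  a_147 = 110
  a_148 = 106;  a_149 = 34;  a_150 = 45;  a_151 = 27;  a_152 = 36;  a_153 = 100
  a_154 = 140;  a_155 = 213;  a_156 = 141;  a_157 = 90;  a_158 = 50;  a_159 = 38
  a_160 = 205;  a_161 = 107;  a_162 = 168;  a_163 = 148;  a_164 = 96;  a_165 = 21
  a_166 = 173;  a_167 = 182;  a_168 = 250;  a_169 = 186;  a_170 = 221;  a_171 = 139
  a_172 = 220;  a_173 = 4;  a_174 = 228;  a_175 = 69;  a_176 = 61;  a_177 = 2
  a_178 = 66;  a_179 = 94;  a_180 = 157;  a_181 = 59;  a_182 = 192;  a_183 = 180
  a_184 = 24;  a_185 = 165;  a_186 = 125;  a_187 = 190;  a_188 = 138;  a_189 = 146
  a_190 = 77;  a_191 = 59;  a_192 = 84;  a_193 = 164;  a_194 = 252;  a_195 = 117
  a_196 = 173;  a_197 = 106;  a_198 = 82;  a_199 = 214;  a_200 = 45;  a_201 = 75
  a_202 = 152;  a_203 = 212;  a_204 = 144;  a_205 = 245;  a_206 = 13;  a_207 = 134
  a_208 = 26;  a_209 = 170;  a_210 = 125;  a_211 = 43;  a_212 = 140;  a_213 = 68
  a_214 = 212;  a_215 = 101;  a_216 = 221;  a_217 = 146;  a_218 = 98;  a_219 = 142
  a_220 = 125;  a_221 = 155;  a_222 = 48;  a_223 = 244;  a_224 = 200;  a_225 = 5
  a_226 = 93;  a_227 = 14;  a_228 = 170;  a_229 = 2;  a_230 = 109;  a_231 = 91
  a_232 = 132;  a_233 = 228;  a_234 = 108;  a_235 = 21;  a_236 = 205;  a_237 = 122
  a_238 = 114;  a_239 = 134;  a_240 = 141;  a_241 = 43;  a_242 = 136;  a_243 = 20
  a_244 = 192;  a_245 = 213;  a_246 = 109;  a_247 = 86;  a_248 = 58;  a_249 = 154
  a_250 = 29;  a_251 = 203;  a_252 = 60;  a_253 = 132;  a_254 = 196;  a_255 = 133
  a_256 = 125;  a_257 = 34;  a_258 = 130;  a_259 = 190;  a_260 = 93;  a_261 = 251
  a_262 = 160;  a_263 = 52;  a_264 = 120;  a_265 = 101;  a_266 = 61;  a_267 = 94
  a_268 = 202;  a_269 = 114;  a_270 = 141;  a_271 = 123;  a_272 = 180;  a_273 = 36
  a_274 = 220;  a_275 = 181;  a_276 = 237;  a_277 = 138;  a_278 = 146;  a_279 = 54
  a_280 = 237;  a_281 = 11;  a_282 = 120;  a_283 = 84;  a_284 = 240;  a_285 = 181
  a_286 = 205;  a_287 = 38;  a_288 = 90;  a_289 = 138;  a_290 = 189;  a_291 = 107
  a_292 = 236;  a_293 = 196;  a_294 = 180;  a_295 = 165;  a_296 = 29;  a_297 = 178
  a_298 = 162;  a_299 = 238;  a_300 = 61;  a_301 = 91;  a_302 = 16;  a_303 = 116
  a_304 = 40;  a_305 = 197;  a_306 = 29
a_307 = 133·29 + 53·197 + 79·40 + 107·116 = 174
a_308 = 133·174 + 53·29 + 79·197 + 107·40 = 234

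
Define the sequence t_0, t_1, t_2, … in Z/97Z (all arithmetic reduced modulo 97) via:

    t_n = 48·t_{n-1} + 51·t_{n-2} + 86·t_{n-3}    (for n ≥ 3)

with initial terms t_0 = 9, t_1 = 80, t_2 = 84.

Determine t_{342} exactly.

7

t_3 = 48·84 + 51·80 + 86·9 = 59
t_4 = 48·59 + 51·84 + 86·80 = 28
t_5 = 48·28 + 51·59 + 86·84 = 34
t_6 = 48·34 + 51·28 + 86·59 = 83
t_7 = 48·83 + 51·34 + 86·28 = 75
t_8 = 48·75 + 51·83 + 86·34 = 87
Continuing the recurrence:
  t_9 = 7;  t_10 = 68;  t_11 = 45;  t_12 = 22;  t_13 = 81;  t_14 = 53
  t_15 = 31;  t_16 = 2;  t_17 = 27;  t_18 = 87;  t_19 = 2;  t_20 = 65
  t_21 = 34;  t_22 = 75;  t_23 = 60;  t_24 = 26;  t_25 = 88;  t_26 = 40
  t_27 = 11;  t_28 = 48;  t_29 = 0;  t_30 = 96;  t_31 = 6;  t_32 = 43
  t_33 = 53;  t_34 = 15;  t_35 = 40;  t_36 = 65;  t_37 = 48;  t_38 = 38
  t_39 = 65;  t_40 = 68;  t_41 = 50;  t_42 = 12;  t_43 = 50;  t_44 = 37
  t_45 = 23;  t_46 = 16;  t_47 = 79;  t_48 = 87;  t_49 = 75;  t_50 = 87
  t_51 = 60;  t_52 = 90;  t_53 = 21;  t_54 = 88;  t_55 = 37;  t_56 = 19
  t_57 = 85;  t_58 = 83;  t_59 = 59;  t_60 = 19;  t_61 = 1;  t_62 = 77
  t_63 = 46;  t_64 = 13;  t_65 = 86;  t_66 = 17;  t_67 = 15;  t_68 = 59
  t_69 = 15;  t_70 = 72;  t_71 = 80;  t_72 = 72;  t_73 = 51;  t_74 = 2
  t_75 = 62;  t_76 = 92;  t_77 = 87;  t_78 = 38;  t_79 = 11;  t_80 = 54
  t_81 = 19;  t_82 = 53;  t_83 = 9;  t_84 = 16;  t_85 = 62;  t_86 = 7
  t_87 = 24;  t_88 = 51;  t_89 = 6;  t_90 = 6;  t_91 = 33;  t_92 = 78
  t_93 = 26;  t_94 = 13;  t_95 = 25;  t_96 = 25;  t_97 = 4;  t_98 = 28
  t_99 = 12;  t_100 = 20;  t_101 = 3;  t_102 = 62;  t_103 = 96;  t_104 = 74
  t_105 = 6;  t_106 = 96;  t_107 = 26;  t_108 = 64;  t_109 = 44;  t_110 = 46
  t_111 = 62;  t_112 = 85;  t_113 = 43;  t_114 = 91;  t_115 = 0;  t_116 = 94
  t_117 = 19;  t_118 = 80;  t_119 = 89;  t_120 = 92;  t_121 = 24;  t_122 = 15
  t_123 = 59;  t_124 = 35;  t_125 = 62;  t_126 = 38;  t_127 = 42;  t_128 = 71
  t_129 = 88;  t_130 = 11;  t_131 = 64;  t_132 = 46;  t_133 = 16;  t_134 = 82
  t_135 = 75;  t_136 = 40;  t_137 = 90;  t_138 = 6;  t_139 = 73;  t_140 = 7
  t_141 = 16;  t_142 = 31;  t_143 = 93;  t_144 = 49;  t_145 = 61;  t_146 = 39
  t_147 = 79;  t_148 = 66;  t_149 = 75;  t_150 = 83;  t_151 = 2;  t_152 = 12
  t_153 = 56;  t_154 = 77;  t_155 = 18;  t_156 = 4;  t_157 = 69;  t_158 = 20
  t_159 = 70;  t_160 = 32;  t_161 = 36;  t_162 = 68;  t_163 = 92;  t_164 = 19
  t_165 = 6;  t_166 = 51;  t_167 = 23;  t_168 = 50;  t_169 = 5;  t_170 = 15
  t_171 = 37;  t_172 = 61;  t_173 = 91;  t_174 = 88;  t_175 = 46;  t_176 = 69
  t_177 = 34;  t_178 = 86;  t_179 = 59;  t_180 = 54;  t_181 = 96;  t_182 = 20
  t_183 = 24;  t_184 = 49;  t_185 = 58;  t_186 = 72;  t_187 = 55;  t_188 = 48
  t_189 = 49;  t_190 = 24;  t_191 = 19;  t_192 = 45;  t_193 = 52;  t_194 = 23
  t_195 = 60;  t_196 = 86;  t_197 = 48;  t_198 = 16;  t_199 = 39;  t_200 = 26
  t_201 = 54;  t_202 = 94;  t_203 = 93;  t_204 = 31;  t_205 = 56;  t_206 = 45
  t_207 = 19;  t_208 = 69;  t_209 = 3;  t_210 = 59;  t_211 = 92;  t_212 = 20
  t_213 = 56;  t_214 = 77;  t_215 = 27;  t_216 = 48;  t_217 = 21;  t_218 = 55
  t_219 = 79;  t_220 = 61;  t_221 = 47;  t_222 = 36;  t_223 = 59;  t_224 = 77
  t_225 = 4;  t_226 = 75;  t_227 = 47;  t_228 = 23;  t_229 = 57;  t_230 = 94
  t_231 = 85;  t_232 = 2;  t_233 = 2;  t_234 = 39;  t_235 = 12;  t_236 = 21
  t_237 = 27;  t_238 = 4;  t_239 = 77;  t_240 = 14;  t_241 = 93;  t_242 = 63
  t_243 = 47;  t_244 = 81;  t_245 = 63;  t_246 = 42;  t_247 = 70;  t_248 = 56
  t_249 = 73;  t_250 = 61;  t_251 = 21;  t_252 = 18;  t_253 = 3;  t_254 = 55
  t_255 = 73;  t_256 = 68;  t_257 = 77;  t_258 = 56;  t_259 = 47;  t_260 = 94
  t_261 = 85;  t_262 = 15;  t_263 = 44;  t_264 = 2;  t_265 = 41;  t_266 = 34
  t_267 = 15;  t_268 = 63;  t_269 = 20;  t_270 = 31;  t_271 = 69;  t_272 = 17
  t_273 = 17;  t_274 = 51;  t_275 = 24;  t_276 = 74;  t_277 = 44;  t_278 = 93
  t_279 = 74;  t_280 = 51;  t_281 = 58;  t_282 = 12;  t_283 = 63;  t_284 = 88
  t_285 = 30;  t_286 = 94;  t_287 = 30;  t_288 = 84;  t_289 = 66;  t_290 = 41
  t_291 = 45;  t_292 = 33;  t_293 = 33;  t_294 = 56;  t_295 = 31;  t_296 = 4
  t_297 = 90;  t_298 = 12;  t_299 = 78;  t_300 = 68;  t_301 = 29;  t_302 = 25
  t_303 = 88;  t_304 = 39;  t_305 = 71;  t_306 = 64;  t_307 = 56;  t_308 = 30
  t_309 = 3;  t_310 = 88;  t_311 = 70;  t_312 = 55;  t_313 = 4;  t_314 = 93
  t_315 = 86;  t_316 = 0;  t_317 = 65;  t_318 = 40;  t_319 = 94;  t_320 = 17
  t_321 = 29;  t_322 = 61;  t_323 = 49;  t_324 = 3;  t_325 = 32;  t_326 = 83
  t_327 = 54;  t_328 = 71;  t_329 = 11;  t_330 = 63;  t_331 = 88;  t_332 = 41
  t_333 = 40;  t_334 = 36;  t_335 = 19;  t_336 = 77;  t_337 = 1;  t_338 = 80
  t_339 = 37;  t_340 = 25
t_341 = 48·25 + 51·37 + 86·80 = 73
t_342 = 48·73 + 51·25 + 86·37 = 7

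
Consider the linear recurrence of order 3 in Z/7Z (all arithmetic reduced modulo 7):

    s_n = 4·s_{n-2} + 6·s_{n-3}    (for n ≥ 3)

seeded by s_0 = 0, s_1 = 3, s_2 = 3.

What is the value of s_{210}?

s_3 = 0·3 + 4·3 + 6·0 = 5
s_4 = 0·5 + 4·3 + 6·3 = 2
s_5 = 0·2 + 4·5 + 6·3 = 3
s_6 = 0·3 + 4·2 + 6·5 = 3
s_7 = 0·3 + 4·3 + 6·2 = 3
s_8 = 0·3 + 4·3 + 6·3 = 2
s_9 = 0·2 + 4·3 + 6·3 = 2
s_10 = 0·2 + 4·2 + 6·3 = 5
s_11 = 0·5 + 4·2 + 6·2 = 6
s_12 = 0·6 + 4·5 + 6·2 = 4
s_13 = 0·4 + 4·6 + 6·5 = 5
s_14 = 0·5 + 4·4 + 6·6 = 3
s_15 = 0·3 + 4·5 + 6·4 = 2
s_16 = 0·2 + 4·3 + 6·5 = 0
s_17 = 0·0 + 4·2 + 6·3 = 5
s_18 = 0·5 + 4·0 + 6·2 = 5
s_19 = 0·5 + 4·5 + 6·0 = 6
s_20 = 0·6 + 4·5 + 6·5 = 1
s_21 = 0·1 + 4·6 + 6·5 = 5
s_22 = 0·5 + 4·1 + 6·6 = 5
s_23 = 0·5 + 4·5 + 6·1 = 5
s_24 = 0·5 + 4·5 + 6·5 = 1
s_25 = 0·1 + 4·5 + 6·5 = 1
s_26 = 0·1 + 4·1 + 6·5 = 6
s_27 = 0·6 + 4·1 + 6·1 = 3
s_28 = 0·3 + 4·6 + 6·1 = 2
s_29 = 0·2 + 4·3 + 6·6 = 6
s_30 = 0·6 + 4·2 + 6·3 = 5
s_31 = 0·5 + 4·6 + 6·2 = 1
s_32 = 0·1 + 4·5 + 6·6 = 0
s_33 = 0·0 + 4·1 + 6·5 = 6
s_34 = 0·6 + 4·0 + 6·1 = 6
s_35 = 0·6 + 4·6 + 6·0 = 3
s_36 = 0·3 + 4·6 + 6·6 = 4
s_37 = 0·4 + 4·3 + 6·6 = 6
s_38 = 0·6 + 4·4 + 6·3 = 6
s_39 = 0·6 + 4·6 + 6·4 = 6
s_40 = 0·6 + 4·6 + 6·6 = 4
s_41 = 0·4 + 4·6 + 6·6 = 4
s_42 = 0·4 + 4·4 + 6·6 = 3
s_43 = 0·3 + 4·4 + 6·4 = 5
s_44 = 0·5 + 4·3 + 6·4 = 1
s_45 = 0·1 + 4·5 + 6·3 = 3
s_46 = 0·3 + 4·1 + 6·5 = 6
s_47 = 0·6 + 4·3 + 6·1 = 4
s_48 = 0·4 + 4·6 + 6·3 = 0
s_49 = 0·0 + 4·4 + 6·6 = 3
s_50 = 0·3 + 4·0 + 6·4 = 3
(s_48, s_49, s_50) = (0, 3, 3) = (s_0, s_1, s_2), so the sequence has period 48.
210 ≡ 18 (mod 48), hence s_210 = s_18 = 5.

5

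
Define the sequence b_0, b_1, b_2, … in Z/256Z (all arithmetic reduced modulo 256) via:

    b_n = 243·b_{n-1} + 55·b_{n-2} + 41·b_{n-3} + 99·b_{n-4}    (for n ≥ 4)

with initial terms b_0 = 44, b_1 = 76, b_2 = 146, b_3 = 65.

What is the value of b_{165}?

48

b_4 = 243·65 + 55·146 + 41·76 + 99·44 = 65
b_5 = 243·65 + 55·65 + 41·146 + 99·76 = 112
b_6 = 243·112 + 55·65 + 41·65 + 99·146 = 38
b_7 = 243·38 + 55·112 + 41·65 + 99·65 = 174
b_8 = 243·174 + 55·38 + 41·112 + 99·65 = 103
b_9 = 243·103 + 55·174 + 41·38 + 99·112 = 141
Continuing the recurrence:
  b_10 = 136;  b_11 = 44;  b_12 = 102;  b_13 = 149;  b_14 = 253;  b_15 = 132
  b_16 = 246;  b_17 = 2;  b_18 = 187;  b_19 = 97;  b_20 = 180;  b_21 = 108
  b_22 = 10;  b_23 = 9;  b_24 = 153;  b_25 = 136;  b_26 = 70;  b_27 = 166
  b_28 = 143;  b_29 = 53;  b_30 = 176;  b_31 = 140;  b_32 = 126;  b_33 = 93
  b_34 = 213;  b_35 = 124;  b_36 = 22;  b_37 = 154;  b_38 = 35;  b_39 = 201
  b_40 = 124;  b_41 = 12;  b_42 = 194;  b_43 = 81;  b_44 = 113;  b_45 = 96
  b_46 = 102;  b_47 = 222;  b_48 = 183;  b_49 = 221;  b_50 = 24;  b_51 = 108
  b_52 = 214;  b_53 = 165;  b_54 = 45;  b_55 = 52;  b_56 = 54;  b_57 = 114
  b_58 = 139;  b_59 = 49;  b_60 = 132;  b_61 = 44;  b_62 = 186;  b_63 = 25
  b_64 = 201;  b_65 = 248;  b_66 = 134;  b_67 = 86;  b_68 = 223;  b_69 = 133
  b_70 = 192;  b_71 = 204;  b_72 = 110;  b_73 = 109;  b_74 = 5;  b_75 = 172
  b_76 = 86;  b_77 = 138;  b_78 = 243;  b_79 = 153;  b_80 = 204;  b_81 = 204
  b_82 = 242;  b_83 = 97;  b_84 = 161;  b_85 = 80;  b_86 = 166;  b_87 = 14
  b_88 = 7;  b_89 = 45;  b_90 = 168;  b_91 = 172;  b_92 = 70;  b_93 = 181
  b_94 = 93;  b_95 = 228;  b_96 = 118;  b_97 = 226;  b_98 = 91;  b_99 = 1
  b_100 = 84;  b_101 = 236;  b_102 = 106;  b_103 = 41;  b_104 = 249;  b_105 = 104
  b_106 = 198;  b_107 = 6;  b_108 = 47;  b_109 = 213;  b_110 = 208;  b_111 = 12
  b_112 = 94;  b_113 = 125;  b_114 = 53;  b_115 = 220;  b_116 = 150;  b_117 = 122
  b_118 = 195;  b_119 = 105;  b_120 = 28;  b_121 = 140;  b_122 = 34;  b_123 = 113
  b_124 = 209;  b_125 = 64;  b_126 = 230;  b_127 = 62;  b_128 = 87;  b_129 = 125
  b_130 = 56;  b_131 = 236;  b_132 = 182;  b_133 = 197;  b_134 = 141;  b_135 = 148
  b_136 = 182;  b_137 = 82;  b_138 = 43;  b_139 = 209;  b_140 = 36;  b_141 = 172
  b_142 = 26;  b_143 = 57;  b_144 = 41;  b_145 = 216;  b_146 = 6;  b_147 = 182
  b_148 = 127;  b_149 = 37;  b_150 = 224;  b_151 = 76;  b_152 = 78;  b_153 = 141
  b_154 = 101;  b_155 = 12;  b_156 = 214;  b_157 = 106;  b_158 = 147;  b_159 = 57
  b_160 = 108;  b_161 = 76;  b_162 = 82;  b_163 = 129
b_164 = 243·129 + 55·82 + 41·76 + 99·108 = 1
b_165 = 243·1 + 55·129 + 41·82 + 99·76 = 48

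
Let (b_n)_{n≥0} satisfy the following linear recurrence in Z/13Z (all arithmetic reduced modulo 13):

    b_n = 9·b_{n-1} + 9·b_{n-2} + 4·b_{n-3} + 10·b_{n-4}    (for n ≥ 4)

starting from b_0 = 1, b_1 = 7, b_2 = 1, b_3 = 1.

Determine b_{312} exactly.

10

b_4 = 9·1 + 9·1 + 4·7 + 10·1 = 4
b_5 = 9·4 + 9·1 + 4·1 + 10·7 = 2
b_6 = 9·2 + 9·4 + 4·1 + 10·1 = 3
b_7 = 9·3 + 9·2 + 4·4 + 10·1 = 6
b_8 = 9·6 + 9·3 + 4·2 + 10·4 = 12
b_9 = 9·12 + 9·6 + 4·3 + 10·2 = 12
Continuing the recurrence:
  b_10 = 10;  b_11 = 7;  b_12 = 9;  b_13 = 5;  b_14 = 7;  b_15 = 6
  b_16 = 6;  b_17 = 4;  b_18 = 2;  b_19 = 8;  b_20 = 10;  b_21 = 2
  b_22 = 4;  b_23 = 5;  b_24 = 7;  b_25 = 1;  b_26 = 2;  b_27 = 1
  b_28 = 10;  b_29 = 0;  b_30 = 10;  b_31 = 10;  b_32 = 7;  b_33 = 11
  b_34 = 3;  b_35 = 7;  b_36 = 9;  b_37 = 6;  b_38 = 11;  b_39 = 12
  b_40 = 9;  b_41 = 7;  b_42 = 3;  b_43 = 12;  b_44 = 6;  b_45 = 10
  b_46 = 1;  b_47 = 9;  b_48 = 8;  b_49 = 10;  b_50 = 0;  b_51 = 4
  b_52 = 0;  b_53 = 6;  b_54 = 5;  b_55 = 9;  b_56 = 7;  b_57 = 3
  b_58 = 7;  b_59 = 0;  b_60 = 2;  b_61 = 11;  b_62 = 5;  b_63 = 9
  b_64 = 8;  b_65 = 10;  b_66 = 1;  b_67 = 0;  b_68 = 12;  b_69 = 4
  b_70 = 11;  b_71 = 1;  b_72 = 10;  b_73 = 1;  b_74 = 5;  b_75 = 0
  b_76 = 6;  b_77 = 6;  b_78 = 2;  b_79 = 5;  b_80 = 4;  b_81 = 6
  b_82 = 0;  b_83 = 3;  b_84 = 0;  b_85 = 9;  b_86 = 2;  b_87 = 12
  b_88 = 6;  b_89 = 0;  b_90 = 5;  b_91 = 7;  b_92 = 12;  b_93 = 9
  b_94 = 7;  b_95 = 2;  b_96 = 3;  b_97 = 7;  b_98 = 12;  b_99 = 8
  b_100 = 4;  b_101 = 5;  b_102 = 12;  b_103 = 2;  b_104 = 4;  b_105 = 9
  b_106 = 11;  b_107 = 8;  b_108 = 0;  b_109 = 11;  b_110 = 7;  b_111 = 8
  b_112 = 10;  b_113 = 1;  b_114 = 6;  b_115 = 1;  b_116 = 11;  b_117 = 12
  b_118 = 11;  b_119 = 1;  b_120 = 6;  b_121 = 6;  b_122 = 1;  b_123 = 6
  b_124 = 4;  b_125 = 11;  b_126 = 0;  b_127 = 6;  b_128 = 8;  b_129 = 2
  b_130 = 10;  b_131 = 5;  b_132 = 2;  b_133 = 6;  b_134 = 10;  b_135 = 7
  b_136 = 2;  b_137 = 12;  b_138 = 7;  b_139 = 2;  b_140 = 6;  b_141 = 12
  b_142 = 6;  b_143 = 11;  b_144 = 1;  b_145 = 5;  b_146 = 2;  b_147 = 8
  b_148 = 3;  b_149 = 1;  b_150 = 10;  b_151 = 9;  b_152 = 10;  b_153 = 0
  b_154 = 5;  b_155 = 6;  b_156 = 4;  b_157 = 6;  b_158 = 8;  b_159 = 7
  b_160 = 4;  b_161 = 9;  b_162 = 4;  b_163 = 8;  b_164 = 2;  b_165 = 1
  b_166 = 8;  b_167 = 0;  b_168 = 5;  b_169 = 9;  b_170 = 11;  b_171 = 5
  b_172 = 9;  b_173 = 0;  b_174 = 3;  b_175 = 9;  b_176 = 3;  b_177 = 3
  b_178 = 3;  b_179 = 0;  b_180 = 4;  b_181 = 0;  b_182 = 1;  b_183 = 12
  b_184 = 1;  b_185 = 4;  b_186 = 12;  b_187 = 8;  b_188 = 11;  b_189 = 12
  b_190 = 8;  b_191 = 5;  b_192 = 2;  b_193 = 7;  b_194 = 12;  b_195 = 8
  b_196 = 7;  b_197 = 6;  b_198 = 9;  b_199 = 9;  b_200 = 9;  b_201 = 11
  b_202 = 7;  b_203 = 2;  b_204 = 7;  b_205 = 11;  b_206 = 6;  b_207 = 6
  b_208 = 1;  b_209 = 2;  b_210 = 7;  b_211 = 2;  b_212 = 8;  b_213 = 8
  b_214 = 1;  b_215 = 3;  b_216 = 5;  b_217 = 0;  b_218 = 2;  b_219 = 3
  b_220 = 4;  b_221 = 6;  b_222 = 5;  b_223 = 2;  b_224 = 10;  b_225 = 6
  b_226 = 7;  b_227 = 8;  b_228 = 12;  b_229 = 8;  b_230 = 9;  b_231 = 8
  b_232 = 6;  b_233 = 8;  b_234 = 1;  b_235 = 3;  b_236 = 11;  b_237 = 2
  b_238 = 9;  b_239 = 4;  b_240 = 1;  b_241 = 10;  b_242 = 10;  b_243 = 3
  b_244 = 11;  b_245 = 6;  b_246 = 5;  b_247 = 4;  b_248 = 7;  b_249 = 10
  b_250 = 11;  b_251 = 10;  b_252 = 0;  b_253 = 0;  b_254 = 7;  b_255 = 7
  b_256 = 9;  b_257 = 3;  b_258 = 11;  b_259 = 11;  b_260 = 1;  b_261 = 0
  b_262 = 7;  b_263 = 8;  b_264 = 2;  b_265 = 1;  b_266 = 12;  b_267 = 10
  b_268 = 1;  b_269 = 1;  b_270 = 9;  b_271 = 12;  b_272 = 8;  b_273 = 5
  b_274 = 8;  b_275 = 9;  b_276 = 6;  b_277 = 9;  b_278 = 4;  b_279 = 10
  b_280 = 1;  b_281 = 10;  b_282 = 10;  b_283 = 11;  b_284 = 5;  b_285 = 11
  b_286 = 2;  b_287 = 0;  b_288 = 8;  b_289 = 8;  b_290 = 8;  b_291 = 7
  b_292 = 0;  b_293 = 6;  b_294 = 6;  b_295 = 9;  b_296 = 3;  b_297 = 10
  b_298 = 5;  b_299 = 3;  b_300 = 12;  b_301 = 8;  b_302 = 8;  b_303 = 1
  b_304 = 12;  b_305 = 8;  b_306 = 4;  b_307 = 10;  b_308 = 5;  b_309 = 10
  b_310 = 7
b_311 = 9·7 + 9·10 + 4·5 + 10·10 = 0
b_312 = 9·0 + 9·7 + 4·10 + 10·5 = 10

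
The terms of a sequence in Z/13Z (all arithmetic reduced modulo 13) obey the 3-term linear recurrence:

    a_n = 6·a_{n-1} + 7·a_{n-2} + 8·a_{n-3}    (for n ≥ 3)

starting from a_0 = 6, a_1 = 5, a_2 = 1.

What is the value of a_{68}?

6

a_3 = 6·1 + 7·5 + 8·6 = 11
a_4 = 6·11 + 7·1 + 8·5 = 9
a_5 = 6·9 + 7·11 + 8·1 = 9
a_6 = 6·9 + 7·9 + 8·11 = 10
a_7 = 6·10 + 7·9 + 8·9 = 0
a_8 = 6·0 + 7·10 + 8·9 = 12
a_9 = 6·12 + 7·0 + 8·10 = 9
a_10 = 6·9 + 7·12 + 8·0 = 8
a_11 = 6·8 + 7·9 + 8·12 = 12
a_12 = 6·12 + 7·8 + 8·9 = 5
a_13 = 6·5 + 7·12 + 8·8 = 9
a_14 = 6·9 + 7·5 + 8·12 = 3
a_15 = 6·3 + 7·9 + 8·5 = 4
a_16 = 6·4 + 7·3 + 8·9 = 0
a_17 = 6·0 + 7·4 + 8·3 = 0
a_18 = 6·0 + 7·0 + 8·4 = 6
a_19 = 6·6 + 7·0 + 8·0 = 10
a_20 = 6·10 + 7·6 + 8·0 = 11
a_21 = 6·11 + 7·10 + 8·6 = 2
a_22 = 6·2 + 7·11 + 8·10 = 0
a_23 = 6·0 + 7·2 + 8·11 = 11
a_24 = 6·11 + 7·0 + 8·2 = 4
a_25 = 6·4 + 7·11 + 8·0 = 10
a_26 = 6·10 + 7·4 + 8·11 = 7
a_27 = 6·7 + 7·10 + 8·4 = 1
a_28 = 6·1 + 7·7 + 8·10 = 5
a_29 = 6·5 + 7·1 + 8·7 = 2
a_30 = 6·2 + 7·5 + 8·1 = 3
a_31 = 6·3 + 7·2 + 8·5 = 7
a_32 = 6·7 + 7·3 + 8·2 = 1
a_33 = 6·1 + 7·7 + 8·3 = 1
a_34 = 6·1 + 7·1 + 8·7 = 4
a_35 = 6·4 + 7·1 + 8·1 = 0
a_36 = 6·0 + 7·4 + 8·1 = 10
a_37 = 6·10 + 7·0 + 8·4 = 1
a_38 = 6·1 + 7·10 + 8·0 = 11
a_39 = 6·11 + 7·1 + 8·10 = 10
a_40 = 6·10 + 7·11 + 8·1 = 2
a_41 = 6·2 + 7·10 + 8·11 = 1
a_42 = 6·1 + 7·2 + 8·10 = 9
a_43 = 6·9 + 7·1 + 8·2 = 12
a_44 = 6·12 + 7·9 + 8·1 = 0
a_45 = 6·0 + 7·12 + 8·9 = 0
a_46 = 6·0 + 7·0 + 8·12 = 5
a_47 = 6·5 + 7·0 + 8·0 = 4
a_48 = 6·4 + 7·5 + 8·0 = 7
a_49 = 6·7 + 7·4 + 8·5 = 6
a_50 = 6·6 + 7·7 + 8·4 = 0
a_51 = 6·0 + 7·6 + 8·7 = 7
a_52 = 6·7 + 7·0 + 8·6 = 12
a_53 = 6·12 + 7·7 + 8·0 = 4
a_54 = 6·4 + 7·12 + 8·7 = 8
a_55 = 6·8 + 7·4 + 8·12 = 3
a_56 = 6·3 + 7·8 + 8·4 = 2
a_57 = 6·2 + 7·3 + 8·8 = 6
a_58 = 6·6 + 7·2 + 8·3 = 9
a_59 = 6·9 + 7·6 + 8·2 = 8
a_60 = 6·8 + 7·9 + 8·6 = 3
a_61 = 6·3 + 7·8 + 8·9 = 3
a_62 = 6·3 + 7·3 + 8·8 = 12
a_63 = 6·12 + 7·3 + 8·3 = 0
a_64 = 6·0 + 7·12 + 8·3 = 4
a_65 = 6·4 + 7·0 + 8·12 = 3
a_66 = 6·3 + 7·4 + 8·0 = 7
a_67 = 6·7 + 7·3 + 8·4 = 4
a_68 = 6·4 + 7·7 + 8·3 = 6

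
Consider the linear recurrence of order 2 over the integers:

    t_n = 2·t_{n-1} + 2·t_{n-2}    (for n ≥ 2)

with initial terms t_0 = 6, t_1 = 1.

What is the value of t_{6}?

648

t_2 = 2·1 + 2·6 = 14
t_3 = 2·14 + 2·1 = 30
t_4 = 2·30 + 2·14 = 88
t_5 = 2·88 + 2·30 = 236
t_6 = 2·236 + 2·88 = 648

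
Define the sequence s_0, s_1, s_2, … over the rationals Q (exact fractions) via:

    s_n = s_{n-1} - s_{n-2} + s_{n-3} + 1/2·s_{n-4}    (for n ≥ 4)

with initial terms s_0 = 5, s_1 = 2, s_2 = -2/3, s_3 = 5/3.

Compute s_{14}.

s_4 = 1·5/3 + -1·-2/3 + 1·2 + 1/2·5 = 41/6
s_5 = 1·41/6 + -1·5/3 + 1·-2/3 + 1/2·2 = 11/2
s_6 = 1·11/2 + -1·41/6 + 1·5/3 + 1/2·-2/3 = 0
s_7 = 1·0 + -1·11/2 + 1·41/6 + 1/2·5/3 = 13/6
s_8 = 1·13/6 + -1·0 + 1·11/2 + 1/2·41/6 = 133/12
s_9 = 1·133/12 + -1·13/6 + 1·0 + 1/2·11/2 = 35/3
s_10 = 1·35/3 + -1·133/12 + 1·13/6 + 1/2·0 = 11/4
s_11 = 1·11/4 + -1·35/3 + 1·133/12 + 1/2·13/6 = 13/4
s_12 = 1·13/4 + -1·11/4 + 1·35/3 + 1/2·133/12 = 425/24
s_13 = 1·425/24 + -1·13/4 + 1·11/4 + 1/2·35/3 = 553/24
s_14 = 1·553/24 + -1·425/24 + 1·13/4 + 1/2·11/4 = 239/24

239/24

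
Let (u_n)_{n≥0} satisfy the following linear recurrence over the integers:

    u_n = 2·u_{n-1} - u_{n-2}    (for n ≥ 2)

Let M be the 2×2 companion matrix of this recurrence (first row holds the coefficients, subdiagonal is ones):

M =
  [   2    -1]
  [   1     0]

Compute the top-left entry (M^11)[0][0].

12

(M^11)[0][0] is the top entry after applying M 11 times to the unit state (1, 0). Equivalently it is h_{12} for the auxiliary sequence (h_n) obeying the same recurrence with h_1 = 1 and h_i = 0 for 0 ≤ i < 1:
h_2 = 2·1 + -1·0 = 2
h_3 = 2·2 + -1·1 = 3
h_4 = 2·3 + -1·2 = 4
h_5 = 2·4 + -1·3 = 5
h_6 = 2·5 + -1·4 = 6
h_7 = 2·6 + -1·5 = 7
h_8 = 2·7 + -1·6 = 8
h_9 = 2·8 + -1·7 = 9
h_10 = 2·9 + -1·8 = 10
h_11 = 2·10 + -1·9 = 11
h_12 = 2·11 + -1·10 = 12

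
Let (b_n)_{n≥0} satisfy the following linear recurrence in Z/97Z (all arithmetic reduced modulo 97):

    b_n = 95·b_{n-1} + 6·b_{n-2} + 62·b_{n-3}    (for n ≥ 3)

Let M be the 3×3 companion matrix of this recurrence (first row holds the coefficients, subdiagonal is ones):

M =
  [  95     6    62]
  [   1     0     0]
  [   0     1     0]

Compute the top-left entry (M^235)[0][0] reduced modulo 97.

(M^235)[0][0] is the top entry after applying M 235 times to the unit state (1, 0, 0). Equivalently it is h_{237} for the auxiliary sequence (h_n) obeying the same recurrence with h_2 = 1 and h_i = 0 for 0 ≤ i < 2:
h_3 = 95·1 + 6·0 + 62·0 = 95
h_4 = 95·95 + 6·1 + 62·0 = 10
h_5 = 95·10 + 6·95 + 62·1 = 30
h_6 = 95·30 + 6·10 + 62·95 = 70
h_7 = 95·70 + 6·30 + 62·10 = 78
h_8 = 95·78 + 6·70 + 62·30 = 87
Continuing the recurrence:
  h_9 = 75;  h_10 = 67;  h_11 = 84;  h_12 = 34;  h_13 = 31;  h_14 = 15
  h_15 = 33;  h_16 = 6;  h_17 = 49;  h_18 = 44;  h_19 = 93;  h_20 = 12
  h_21 = 61;  h_22 = 90;  h_23 = 57;  h_24 = 37;  h_25 = 28;  h_26 = 14
  h_27 = 9;  h_28 = 56;  h_29 = 34;  h_30 = 50;  h_31 = 84;  h_32 = 9
  h_33 = 94;  h_34 = 30;  h_35 = 92;  h_36 = 4;  h_37 = 76;  h_38 = 47
  h_39 = 28;  h_40 = 88;  h_41 = 93;  h_42 = 41;  h_43 = 15;  h_44 = 65
  h_45 = 77;  h_46 = 2;  h_47 = 26;  h_48 = 78;  h_49 = 27;  h_50 = 86
  h_51 = 73;  h_52 = 7;  h_53 = 33;  h_54 = 40;  h_55 = 67;  h_56 = 18
  h_57 = 33;  h_58 = 25;  h_59 = 3;  h_60 = 56;  h_61 = 1;  h_62 = 35
  h_63 = 13;  h_64 = 52;  h_65 = 10;  h_66 = 31;  h_67 = 21;  h_68 = 85
  h_69 = 35;  h_70 = 93;  h_71 = 56;  h_72 = 94;  h_73 = 94;  h_74 = 65
  h_75 = 54;  h_76 = 96;  h_77 = 88;  h_78 = 62;  h_79 = 51;  h_80 = 3
  h_81 = 70;  h_82 = 33;  h_83 = 55;  h_84 = 63;  h_85 = 19;  h_86 = 64
  h_87 = 12;  h_88 = 83;  h_89 = 91;  h_90 = 90;  h_91 = 80;  h_92 = 8
  h_93 = 30;  h_94 = 1;  h_95 = 92;  h_96 = 33;  h_97 = 63;  h_98 = 53
  h_99 = 87;  h_100 = 73;  h_101 = 73;  h_102 = 60;  h_103 = 91;  h_104 = 48
  h_105 = 96;  h_106 = 15;  h_107 = 30;  h_108 = 65;  h_109 = 10;  h_110 = 96
  h_111 = 18;  h_112 = 93;  h_113 = 54;  h_114 = 14;  h_115 = 48;  h_116 = 38
  h_117 = 13;  h_118 = 74;  h_119 = 55;  h_120 = 73;  h_121 = 19;  h_122 = 27
  h_123 = 27;  h_124 = 25;  h_125 = 40;  h_126 = 95;  h_127 = 48;  h_128 = 44
  h_129 = 76;  h_130 = 81;  h_131 = 15;  h_132 = 27;  h_133 = 14;  h_134 = 94
  h_135 = 18;  h_136 = 38;  h_137 = 40;  h_138 = 3;  h_139 = 68;  h_140 = 34
  h_141 = 41;  h_142 = 70;  h_143 = 80;  h_144 = 86;  h_145 = 89;  h_146 = 60
  h_147 = 23;  h_148 = 12;  h_149 = 51;  h_150 = 38;  h_151 = 4;  h_152 = 84
  h_153 = 78;  h_154 = 14;  h_155 = 22;  h_156 = 26;  h_157 = 75;  h_158 = 12
  h_159 = 1;  h_160 = 64;  h_161 = 40;  h_162 = 75;  h_163 = 81;  h_164 = 52
  h_165 = 85;  h_166 = 23;  h_167 = 2;  h_168 = 69;  h_169 = 39;  h_170 = 72
  h_171 = 3;  h_172 = 31;  h_173 = 55;  h_174 = 68;  h_175 = 79;  h_176 = 71
  h_177 = 86;  h_178 = 11;  h_179 = 46;  h_180 = 68;  h_181 = 46;  h_182 = 64
  h_183 = 96;  h_184 = 37;  h_185 = 8;  h_186 = 47;  h_187 = 17;  h_188 = 65
  h_189 = 73;  h_190 = 37;  h_191 = 29;  h_192 = 34;  h_193 = 72;  h_194 = 15
  h_195 = 85;  h_196 = 19;  h_197 = 44;  h_198 = 58;  h_199 = 65;  h_200 = 36
  h_201 = 34;  h_202 = 7;  h_203 = 94;  h_204 = 22;  h_205 = 81;  h_206 = 75
  h_207 = 51;  h_208 = 35;  h_209 = 36;  h_210 = 2;  h_211 = 54;  h_212 = 2
  h_213 = 56;  h_214 = 47;  h_215 = 75;  h_216 = 15;  h_217 = 36;  h_218 = 12
  h_219 = 55;  h_220 = 60;  h_221 = 81;  h_222 = 19;  h_223 = 94;  h_224 = 1
  h_225 = 91;  h_226 = 26;  h_227 = 71;  h_228 = 30;  h_229 = 38;  h_230 = 44
  h_231 = 60;  h_232 = 75;  h_233 = 28;  h_234 = 40;  h_235 = 82
h_236 = 95·82 + 6·40 + 62·28 = 66
h_237 = 95·66 + 6·82 + 62·40 = 27

27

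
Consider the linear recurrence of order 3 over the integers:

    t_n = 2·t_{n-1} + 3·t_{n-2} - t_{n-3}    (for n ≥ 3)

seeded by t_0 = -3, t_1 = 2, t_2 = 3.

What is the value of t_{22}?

8856534298

t_3 = 2·3 + 3·2 + -1·-3 = 15
t_4 = 2·15 + 3·3 + -1·2 = 37
t_5 = 2·37 + 3·15 + -1·3 = 116
t_6 = 2·116 + 3·37 + -1·15 = 328
t_7 = 2·328 + 3·116 + -1·37 = 967
t_8 = 2·967 + 3·328 + -1·116 = 2802
t_9 = 2·2802 + 3·967 + -1·328 = 8177
t_10 = 2·8177 + 3·2802 + -1·967 = 23793
t_11 = 2·23793 + 3·8177 + -1·2802 = 69315
t_12 = 2·69315 + 3·23793 + -1·8177 = 201832
t_13 = 2·201832 + 3·69315 + -1·23793 = 587816
t_14 = 2·587816 + 3·201832 + -1·69315 = 1711813
t_15 = 2·1711813 + 3·587816 + -1·201832 = 4985242
t_16 = 2·4985242 + 3·1711813 + -1·587816 = 14518107
t_17 = 2·14518107 + 3·4985242 + -1·1711813 = 42280127
t_18 = 2·42280127 + 3·14518107 + -1·4985242 = 123129333
t_19 = 2·123129333 + 3·42280127 + -1·14518107 = 358580940
t_20 = 2·358580940 + 3·123129333 + -1·42280127 = 1044269752
t_21 = 2·1044269752 + 3·358580940 + -1·123129333 = 3041152991
t_22 = 2·3041152991 + 3·1044269752 + -1·358580940 = 8856534298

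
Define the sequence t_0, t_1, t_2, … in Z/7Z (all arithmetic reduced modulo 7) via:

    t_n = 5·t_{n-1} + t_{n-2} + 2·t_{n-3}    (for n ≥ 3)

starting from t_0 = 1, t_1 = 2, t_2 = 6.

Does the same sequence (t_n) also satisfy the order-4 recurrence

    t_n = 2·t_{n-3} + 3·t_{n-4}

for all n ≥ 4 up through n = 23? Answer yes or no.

Terms t_0..t_23: 1, 2, 6, 6, 5, 1, 1, 2, 6, 6, 5, 1, 1, 2, 6, 6, 5, 1, 1, 2, 6, 6, 5, 1
n=4: candidate gives 0, actual t_4 = 5 ✗

no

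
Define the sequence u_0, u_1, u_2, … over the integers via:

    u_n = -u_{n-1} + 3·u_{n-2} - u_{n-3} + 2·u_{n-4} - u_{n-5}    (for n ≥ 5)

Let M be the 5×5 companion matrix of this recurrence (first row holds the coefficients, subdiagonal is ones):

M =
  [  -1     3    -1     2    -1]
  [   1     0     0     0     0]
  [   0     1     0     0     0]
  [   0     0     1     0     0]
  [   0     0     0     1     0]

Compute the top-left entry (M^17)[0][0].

(M^17)[0][0] is the top entry after applying M 17 times to the unit state (1, 0, 0, 0, 0). Equivalently it is h_{21} for the auxiliary sequence (h_n) obeying the same recurrence with h_4 = 1 and h_i = 0 for 0 ≤ i < 4:
h_5 = -1·1 + 3·0 + -1·0 + 2·0 + -1·0 = -1
h_6 = -1·-1 + 3·1 + -1·0 + 2·0 + -1·0 = 4
h_7 = -1·4 + 3·-1 + -1·1 + 2·0 + -1·0 = -8
h_8 = -1·-8 + 3·4 + -1·-1 + 2·1 + -1·0 = 23
h_9 = -1·23 + 3·-8 + -1·4 + 2·-1 + -1·1 = -54
h_10 = -1·-54 + 3·23 + -1·-8 + 2·4 + -1·-1 = 140
h_11 = -1·140 + 3·-54 + -1·23 + 2·-8 + -1·4 = -345
h_12 = -1·-345 + 3·140 + -1·-54 + 2·23 + -1·-8 = 873
h_13 = -1·873 + 3·-345 + -1·140 + 2·-54 + -1·23 = -2179
h_14 = -1·-2179 + 3·873 + -1·-345 + 2·140 + -1·-54 = 5477
h_15 = -1·5477 + 3·-2179 + -1·873 + 2·-345 + -1·140 = -13717
h_16 = -1·-13717 + 3·5477 + -1·-2179 + 2·873 + -1·-345 = 34418
h_17 = -1·34418 + 3·-13717 + -1·5477 + 2·-2179 + -1·873 = -86277
h_18 = -1·-86277 + 3·34418 + -1·-13717 + 2·5477 + -1·-2179 = 216381
h_19 = -1·216381 + 3·-86277 + -1·34418 + 2·-13717 + -1·5477 = -542541
h_20 = -1·-542541 + 3·216381 + -1·-86277 + 2·34418 + -1·-13717 = 1360514
h_21 = -1·1360514 + 3·-542541 + -1·216381 + 2·-86277 + -1·34418 = -3411490

-3411490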